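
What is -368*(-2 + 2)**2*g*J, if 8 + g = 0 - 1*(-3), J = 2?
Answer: 0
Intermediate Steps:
g = -5 (g = -8 + (0 - 1*(-3)) = -8 + (0 + 3) = -8 + 3 = -5)
-368*(-2 + 2)**2*g*J = -368*(-2 + 2)**2*(-5)*2 = -368*0**2*(-5)*2 = -368*0*(-5)*2 = -0*2 = -368*0 = 0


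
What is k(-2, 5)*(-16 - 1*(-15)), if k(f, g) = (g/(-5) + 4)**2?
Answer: -9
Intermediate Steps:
k(f, g) = (4 - g/5)**2 (k(f, g) = (g*(-1/5) + 4)**2 = (-g/5 + 4)**2 = (4 - g/5)**2)
k(-2, 5)*(-16 - 1*(-15)) = ((-20 + 5)**2/25)*(-16 - 1*(-15)) = ((1/25)*(-15)**2)*(-16 + 15) = ((1/25)*225)*(-1) = 9*(-1) = -9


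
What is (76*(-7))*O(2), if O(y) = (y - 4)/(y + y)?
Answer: 266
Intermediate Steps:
O(y) = (-4 + y)/(2*y) (O(y) = (-4 + y)/((2*y)) = (-4 + y)*(1/(2*y)) = (-4 + y)/(2*y))
(76*(-7))*O(2) = (76*(-7))*((½)*(-4 + 2)/2) = -266*(-2)/2 = -532*(-½) = 266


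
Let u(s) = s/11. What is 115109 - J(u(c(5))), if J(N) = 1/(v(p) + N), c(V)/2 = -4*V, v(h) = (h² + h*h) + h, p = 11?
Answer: 315743976/2743 ≈ 1.1511e+5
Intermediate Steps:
v(h) = h + 2*h² (v(h) = (h² + h²) + h = 2*h² + h = h + 2*h²)
c(V) = -8*V (c(V) = 2*(-4*V) = -8*V)
u(s) = s/11 (u(s) = s*(1/11) = s/11)
J(N) = 1/(253 + N) (J(N) = 1/(11*(1 + 2*11) + N) = 1/(11*(1 + 22) + N) = 1/(11*23 + N) = 1/(253 + N))
115109 - J(u(c(5))) = 115109 - 1/(253 + (-8*5)/11) = 115109 - 1/(253 + (1/11)*(-40)) = 115109 - 1/(253 - 40/11) = 115109 - 1/2743/11 = 115109 - 1*11/2743 = 115109 - 11/2743 = 315743976/2743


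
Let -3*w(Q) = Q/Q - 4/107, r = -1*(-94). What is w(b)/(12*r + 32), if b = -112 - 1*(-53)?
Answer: -103/372360 ≈ -0.00027661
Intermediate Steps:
b = -59 (b = -112 + 53 = -59)
r = 94
w(Q) = -103/321 (w(Q) = -(Q/Q - 4/107)/3 = -(1 - 4*1/107)/3 = -(1 - 4/107)/3 = -1/3*103/107 = -103/321)
w(b)/(12*r + 32) = -103/(321*(12*94 + 32)) = -103/(321*(1128 + 32)) = -103/321/1160 = -103/321*1/1160 = -103/372360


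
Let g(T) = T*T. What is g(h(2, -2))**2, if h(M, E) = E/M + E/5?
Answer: 2401/625 ≈ 3.8416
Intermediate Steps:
h(M, E) = E/5 + E/M (h(M, E) = E/M + E*(1/5) = E/M + E/5 = E/5 + E/M)
g(T) = T**2
g(h(2, -2))**2 = (((1/5)*(-2) - 2/2)**2)**2 = ((-2/5 - 2*1/2)**2)**2 = ((-2/5 - 1)**2)**2 = ((-7/5)**2)**2 = (49/25)**2 = 2401/625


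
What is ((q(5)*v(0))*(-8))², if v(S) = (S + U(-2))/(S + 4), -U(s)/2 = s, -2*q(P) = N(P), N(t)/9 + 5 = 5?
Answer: 0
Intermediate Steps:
N(t) = 0 (N(t) = -45 + 9*5 = -45 + 45 = 0)
q(P) = 0 (q(P) = -½*0 = 0)
U(s) = -2*s
v(S) = 1 (v(S) = (S - 2*(-2))/(S + 4) = (S + 4)/(4 + S) = (4 + S)/(4 + S) = 1)
((q(5)*v(0))*(-8))² = ((0*1)*(-8))² = (0*(-8))² = 0² = 0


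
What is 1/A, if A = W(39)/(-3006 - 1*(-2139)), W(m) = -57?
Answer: 289/19 ≈ 15.211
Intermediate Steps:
A = 19/289 (A = -57/(-3006 - 1*(-2139)) = -57/(-3006 + 2139) = -57/(-867) = -57*(-1/867) = 19/289 ≈ 0.065744)
1/A = 1/(19/289) = 289/19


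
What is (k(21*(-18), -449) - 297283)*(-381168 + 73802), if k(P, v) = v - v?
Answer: 91374686578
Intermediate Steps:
k(P, v) = 0
(k(21*(-18), -449) - 297283)*(-381168 + 73802) = (0 - 297283)*(-381168 + 73802) = -297283*(-307366) = 91374686578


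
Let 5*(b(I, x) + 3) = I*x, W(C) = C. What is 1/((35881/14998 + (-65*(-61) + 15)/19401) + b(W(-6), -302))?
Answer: 1454880990/526663324411 ≈ 0.0027624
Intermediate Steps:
b(I, x) = -3 + I*x/5 (b(I, x) = -3 + (I*x)/5 = -3 + I*x/5)
1/((35881/14998 + (-65*(-61) + 15)/19401) + b(W(-6), -302)) = 1/((35881/14998 + (-65*(-61) + 15)/19401) + (-3 + (⅕)*(-6)*(-302))) = 1/((35881*(1/14998) + (3965 + 15)*(1/19401)) + (-3 + 1812/5)) = 1/((35881/14998 + 3980*(1/19401)) + 1797/5) = 1/((35881/14998 + 3980/19401) + 1797/5) = 1/(755819321/290976198 + 1797/5) = 1/(526663324411/1454880990) = 1454880990/526663324411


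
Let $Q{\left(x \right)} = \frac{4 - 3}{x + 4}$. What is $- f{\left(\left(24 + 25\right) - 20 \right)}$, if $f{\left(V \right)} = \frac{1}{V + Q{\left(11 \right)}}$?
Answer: $- \frac{15}{436} \approx -0.034404$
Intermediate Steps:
$Q{\left(x \right)} = \frac{1}{4 + x}$ ($Q{\left(x \right)} = 1 \frac{1}{4 + x} = \frac{1}{4 + x}$)
$f{\left(V \right)} = \frac{1}{\frac{1}{15} + V}$ ($f{\left(V \right)} = \frac{1}{V + \frac{1}{4 + 11}} = \frac{1}{V + \frac{1}{15}} = \frac{1}{\frac{1}{15} + V}$)
$- f{\left(\left(24 + 25\right) - 20 \right)} = - \frac{15}{1 + 15 \left(\left(24 + 25\right) - 20\right)} = - \frac{15}{1 + 15 \left(49 - 20\right)} = - \frac{15}{1 + 15 \cdot 29} = - \frac{15}{1 + 435} = - \frac{15}{436}$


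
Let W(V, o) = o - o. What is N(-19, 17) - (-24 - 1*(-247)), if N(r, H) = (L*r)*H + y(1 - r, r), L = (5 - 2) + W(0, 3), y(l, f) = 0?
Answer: -1192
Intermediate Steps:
W(V, o) = 0
L = 3 (L = (5 - 2) + 0 = 3 + 0 = 3)
N(r, H) = 3*H*r (N(r, H) = (3*r)*H + 0 = 3*H*r + 0 = 3*H*r)
N(-19, 17) - (-24 - 1*(-247)) = 3*17*(-19) - (-24 - 1*(-247)) = -969 - (-24 + 247) = -969 - 1*223 = -969 - 223 = -1192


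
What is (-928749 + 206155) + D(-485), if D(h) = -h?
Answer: -722109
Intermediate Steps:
(-928749 + 206155) + D(-485) = (-928749 + 206155) - 1*(-485) = -722594 + 485 = -722109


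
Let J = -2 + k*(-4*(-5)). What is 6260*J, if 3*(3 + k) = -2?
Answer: -1414760/3 ≈ -4.7159e+5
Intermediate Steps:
k = -11/3 (k = -3 + (1/3)*(-2) = -3 - 2/3 = -11/3 ≈ -3.6667)
J = -226/3 (J = -2 - (-44)*(-5)/3 = -2 - 11/3*20 = -2 - 220/3 = -226/3 ≈ -75.333)
6260*J = 6260*(-226/3) = -1414760/3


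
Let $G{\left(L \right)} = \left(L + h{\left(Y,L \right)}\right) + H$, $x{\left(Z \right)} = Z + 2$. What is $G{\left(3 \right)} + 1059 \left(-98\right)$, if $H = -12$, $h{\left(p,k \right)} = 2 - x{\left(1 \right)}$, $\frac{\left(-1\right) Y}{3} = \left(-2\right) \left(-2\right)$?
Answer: $-103792$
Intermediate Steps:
$Y = -12$ ($Y = - 3 \left(\left(-2\right) \left(-2\right)\right) = \left(-3\right) 4 = -12$)
$x{\left(Z \right)} = 2 + Z$
$h{\left(p,k \right)} = -1$ ($h{\left(p,k \right)} = 2 - \left(2 + 1\right) = 2 - 3 = -1$)
$G{\left(L \right)} = -13 + L$ ($G{\left(L \right)} = \left(L - 1\right) - 12 = \left(-1 + L\right) - 12 = -13 + L$)
$G{\left(3 \right)} + 1059 \left(-98\right) = \left(-13 + 3\right) + 1059 \left(-98\right) = -10 - 103782 = -103792$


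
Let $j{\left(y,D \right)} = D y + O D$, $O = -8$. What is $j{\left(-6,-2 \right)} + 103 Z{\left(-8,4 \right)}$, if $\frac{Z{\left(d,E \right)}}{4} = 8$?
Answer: $3324$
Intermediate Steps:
$Z{\left(d,E \right)} = 32$ ($Z{\left(d,E \right)} = 4 \cdot 8 = 32$)
$j{\left(y,D \right)} = - 8 D + D y$ ($j{\left(y,D \right)} = D y - 8 D = - 8 D + D y$)
$j{\left(-6,-2 \right)} + 103 Z{\left(-8,4 \right)} = - 2 \left(-8 - 6\right) + 103 \cdot 32 = \left(-2\right) \left(-14\right) + 3296 = 28 + 3296 = 3324$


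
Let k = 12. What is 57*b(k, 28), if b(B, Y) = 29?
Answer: 1653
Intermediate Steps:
57*b(k, 28) = 57*29 = 1653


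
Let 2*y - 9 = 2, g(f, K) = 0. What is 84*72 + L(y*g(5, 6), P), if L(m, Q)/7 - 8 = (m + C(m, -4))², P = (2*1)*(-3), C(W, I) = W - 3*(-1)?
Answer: 6167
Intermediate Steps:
C(W, I) = 3 + W (C(W, I) = W + 3 = 3 + W)
y = 11/2 (y = 9/2 + (½)*2 = 9/2 + 1 = 11/2 ≈ 5.5000)
P = -6 (P = 2*(-3) = -6)
L(m, Q) = 56 + 7*(3 + 2*m)² (L(m, Q) = 56 + 7*(m + (3 + m))² = 56 + 7*(3 + 2*m)²)
84*72 + L(y*g(5, 6), P) = 84*72 + (56 + 7*(3 + 2*((11/2)*0))²) = 6048 + (56 + 7*(3 + 2*0)²) = 6048 + (56 + 7*(3 + 0)²) = 6048 + (56 + 7*3²) = 6048 + (56 + 7*9) = 6048 + (56 + 63) = 6048 + 119 = 6167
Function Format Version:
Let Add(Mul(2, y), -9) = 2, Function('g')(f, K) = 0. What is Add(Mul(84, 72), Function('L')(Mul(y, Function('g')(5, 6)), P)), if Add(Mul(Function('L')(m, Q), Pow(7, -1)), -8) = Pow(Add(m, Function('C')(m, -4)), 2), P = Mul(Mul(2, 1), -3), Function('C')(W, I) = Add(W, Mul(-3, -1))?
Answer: 6167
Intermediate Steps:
Function('C')(W, I) = Add(3, W) (Function('C')(W, I) = Add(W, 3) = Add(3, W))
y = Rational(11, 2) (y = Add(Rational(9, 2), Mul(Rational(1, 2), 2)) = Add(Rational(9, 2), 1) = Rational(11, 2) ≈ 5.5000)
P = -6 (P = Mul(2, -3) = -6)
Function('L')(m, Q) = Add(56, Mul(7, Pow(Add(3, Mul(2, m)), 2))) (Function('L')(m, Q) = Add(56, Mul(7, Pow(Add(m, Add(3, m)), 2))) = Add(56, Mul(7, Pow(Add(3, Mul(2, m)), 2))))
Add(Mul(84, 72), Function('L')(Mul(y, Function('g')(5, 6)), P)) = Add(Mul(84, 72), Add(56, Mul(7, Pow(Add(3, Mul(2, Mul(Rational(11, 2), 0))), 2)))) = Add(6048, Add(56, Mul(7, Pow(Add(3, Mul(2, 0)), 2)))) = Add(6048, Add(56, Mul(7, Pow(Add(3, 0), 2)))) = Add(6048, Add(56, Mul(7, Pow(3, 2)))) = Add(6048, Add(56, Mul(7, 9))) = Add(6048, Add(56, 63)) = Add(6048, 119) = 6167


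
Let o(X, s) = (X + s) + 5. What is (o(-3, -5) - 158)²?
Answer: 25921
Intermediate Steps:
o(X, s) = 5 + X + s
(o(-3, -5) - 158)² = ((5 - 3 - 5) - 158)² = (-3 - 158)² = (-161)² = 25921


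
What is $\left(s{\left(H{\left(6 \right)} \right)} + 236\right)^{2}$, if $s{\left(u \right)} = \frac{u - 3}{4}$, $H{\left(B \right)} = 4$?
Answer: $\frac{893025}{16} \approx 55814.0$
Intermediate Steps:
$s{\left(u \right)} = - \frac{3}{4} + \frac{u}{4}$ ($s{\left(u \right)} = \left(-3 + u\right) \frac{1}{4} = - \frac{3}{4} + \frac{u}{4}$)
$\left(s{\left(H{\left(6 \right)} \right)} + 236\right)^{2} = \left(\left(- \frac{3}{4} + \frac{1}{4} \cdot 4\right) + 236\right)^{2} = \left(\left(- \frac{3}{4} + 1\right) + 236\right)^{2} = \left(\frac{1}{4} + 236\right)^{2} = \left(\frac{945}{4}\right)^{2} = \frac{893025}{16}$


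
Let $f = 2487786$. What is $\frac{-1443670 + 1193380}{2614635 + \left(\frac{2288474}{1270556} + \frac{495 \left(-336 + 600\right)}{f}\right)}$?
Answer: $- \frac{9418267975814460}{98387272953274831} \approx -0.095726$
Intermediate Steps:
$\frac{-1443670 + 1193380}{2614635 + \left(\frac{2288474}{1270556} + \frac{495 \left(-336 + 600\right)}{f}\right)} = \frac{-1443670 + 1193380}{2614635 + \left(\frac{2288474}{1270556} + \frac{495 \left(-336 + 600\right)}{2487786}\right)} = - \frac{250290}{2614635 + \left(2288474 \cdot \frac{1}{1270556} + 495 \cdot 264 \cdot \frac{1}{2487786}\right)} = - \frac{250290}{2614635 + \left(\frac{1144237}{635278} + 130680 \cdot \frac{1}{2487786}\right)} = - \frac{250290}{2614635 + \left(\frac{1144237}{635278} + \frac{21780}{414631}\right)} = - \frac{250290}{2614635 + \frac{69753212341}{37629421774}} = - \frac{250290}{\frac{98387272953274831}{37629421774}} = \left(-250290\right) \frac{37629421774}{98387272953274831} = - \frac{9418267975814460}{98387272953274831}$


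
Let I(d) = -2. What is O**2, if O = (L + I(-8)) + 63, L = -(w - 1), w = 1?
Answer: 3721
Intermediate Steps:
L = 0 (L = -(1 - 1) = -1*0 = 0)
O = 61 (O = (0 - 2) + 63 = -2 + 63 = 61)
O**2 = 61**2 = 3721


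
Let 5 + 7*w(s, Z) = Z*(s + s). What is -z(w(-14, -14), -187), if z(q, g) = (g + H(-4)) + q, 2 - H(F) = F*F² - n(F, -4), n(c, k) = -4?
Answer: 488/7 ≈ 69.714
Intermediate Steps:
H(F) = -2 - F³ (H(F) = 2 - (F*F² - 1*(-4)) = 2 - (F³ + 4) = 2 - (4 + F³) = 2 + (-4 - F³) = -2 - F³)
w(s, Z) = -5/7 + 2*Z*s/7 (w(s, Z) = -5/7 + (Z*(s + s))/7 = -5/7 + (Z*(2*s))/7 = -5/7 + (2*Z*s)/7 = -5/7 + 2*Z*s/7)
z(q, g) = 62 + g + q (z(q, g) = (g + (-2 - 1*(-4)³)) + q = (g + (-2 - 1*(-64))) + q = (g + (-2 + 64)) + q = (g + 62) + q = (62 + g) + q = 62 + g + q)
-z(w(-14, -14), -187) = -(62 - 187 + (-5/7 + (2/7)*(-14)*(-14))) = -(62 - 187 + (-5/7 + 56)) = -(62 - 187 + 387/7) = -1*(-488/7) = 488/7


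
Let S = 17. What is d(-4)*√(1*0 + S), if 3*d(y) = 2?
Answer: 2*√17/3 ≈ 2.7487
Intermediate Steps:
d(y) = ⅔ (d(y) = (⅓)*2 = ⅔)
d(-4)*√(1*0 + S) = 2*√(1*0 + 17)/3 = 2*√(0 + 17)/3 = 2*√17/3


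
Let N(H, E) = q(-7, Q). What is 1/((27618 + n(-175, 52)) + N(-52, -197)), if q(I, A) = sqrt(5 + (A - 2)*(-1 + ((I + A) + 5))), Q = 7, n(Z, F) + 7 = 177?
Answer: 1/27793 ≈ 3.5980e-5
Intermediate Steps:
n(Z, F) = 170 (n(Z, F) = -7 + 177 = 170)
q(I, A) = sqrt(5 + (-2 + A)*(4 + A + I)) (q(I, A) = sqrt(5 + (-2 + A)*(-1 + ((A + I) + 5))) = sqrt(5 + (-2 + A)*(-1 + (5 + A + I))) = sqrt(5 + (-2 + A)*(4 + A + I)))
N(H, E) = 5 (N(H, E) = sqrt(-3 + 7**2 - 2*(-7) + 2*7 + 7*(-7)) = sqrt(-3 + 49 + 14 + 14 - 49) = sqrt(25) = 5)
1/((27618 + n(-175, 52)) + N(-52, -197)) = 1/((27618 + 170) + 5) = 1/(27788 + 5) = 1/27793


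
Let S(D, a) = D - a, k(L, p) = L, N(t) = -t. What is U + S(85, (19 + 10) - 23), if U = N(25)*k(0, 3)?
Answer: 79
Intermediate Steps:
U = 0 (U = -1*25*0 = -25*0 = 0)
U + S(85, (19 + 10) - 23) = 0 + (85 - ((19 + 10) - 23)) = 0 + (85 - (29 - 23)) = 0 + (85 - 1*6) = 0 + (85 - 6) = 0 + 79 = 79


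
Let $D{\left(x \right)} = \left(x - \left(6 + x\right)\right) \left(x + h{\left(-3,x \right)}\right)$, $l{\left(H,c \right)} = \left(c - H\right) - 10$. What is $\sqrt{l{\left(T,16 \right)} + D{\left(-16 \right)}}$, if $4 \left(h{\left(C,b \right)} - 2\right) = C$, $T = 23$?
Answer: $\frac{\sqrt{286}}{2} \approx 8.4558$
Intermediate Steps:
$h{\left(C,b \right)} = 2 + \frac{C}{4}$
$l{\left(H,c \right)} = -10 + c - H$
$D{\left(x \right)} = - \frac{15}{2} - 6 x$ ($D{\left(x \right)} = \left(x - \left(6 + x\right)\right) \left(x + \left(2 + \frac{1}{4} \left(-3\right)\right)\right) = - 6 \left(x + \left(2 - \frac{3}{4}\right)\right) = - 6 \left(x + \frac{5}{4}\right) = - 6 \left(\frac{5}{4} + x\right) = - \frac{15}{2} - 6 x$)
$\sqrt{l{\left(T,16 \right)} + D{\left(-16 \right)}} = \sqrt{\left(-10 + 16 - 23\right) - - \frac{177}{2}} = \sqrt{\left(-10 + 16 - 23\right) + \left(- \frac{15}{2} + 96\right)} = \sqrt{-17 + \frac{177}{2}} = \sqrt{\frac{143}{2}} = \frac{\sqrt{286}}{2}$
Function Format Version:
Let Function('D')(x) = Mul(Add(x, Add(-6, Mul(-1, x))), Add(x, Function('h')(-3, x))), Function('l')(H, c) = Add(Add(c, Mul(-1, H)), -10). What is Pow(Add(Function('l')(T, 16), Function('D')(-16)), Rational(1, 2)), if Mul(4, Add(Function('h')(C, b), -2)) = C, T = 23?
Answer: Mul(Rational(1, 2), Pow(286, Rational(1, 2))) ≈ 8.4558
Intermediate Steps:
Function('h')(C, b) = Add(2, Mul(Rational(1, 4), C))
Function('l')(H, c) = Add(-10, c, Mul(-1, H))
Function('D')(x) = Add(Rational(-15, 2), Mul(-6, x)) (Function('D')(x) = Mul(Add(x, Add(-6, Mul(-1, x))), Add(x, Add(2, Mul(Rational(1, 4), -3)))) = Mul(-6, Add(x, Add(2, Rational(-3, 4)))) = Mul(-6, Add(x, Rational(5, 4))) = Mul(-6, Add(Rational(5, 4), x)) = Add(Rational(-15, 2), Mul(-6, x)))
Pow(Add(Function('l')(T, 16), Function('D')(-16)), Rational(1, 2)) = Pow(Add(Add(-10, 16, Mul(-1, 23)), Add(Rational(-15, 2), Mul(-6, -16))), Rational(1, 2)) = Pow(Add(Add(-10, 16, -23), Add(Rational(-15, 2), 96)), Rational(1, 2)) = Pow(Add(-17, Rational(177, 2)), Rational(1, 2)) = Pow(Rational(143, 2), Rational(1, 2)) = Mul(Rational(1, 2), Pow(286, Rational(1, 2)))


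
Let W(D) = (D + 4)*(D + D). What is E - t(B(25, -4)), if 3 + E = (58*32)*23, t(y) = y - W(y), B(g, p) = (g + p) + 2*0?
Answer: 43714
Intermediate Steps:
B(g, p) = g + p (B(g, p) = (g + p) + 0 = g + p)
W(D) = 2*D*(4 + D) (W(D) = (4 + D)*(2*D) = 2*D*(4 + D))
t(y) = y - 2*y*(4 + y)
E = 42685 (E = -3 + (58*32)*23 = -3 + 1856*23 = -3 + 42688 = 42685)
E - t(B(25, -4)) = 42685 - (25 - 4)*(-7 - 2*(25 - 4)) = 42685 - 21*(-7 - 2*21) = 42685 - 21*(-7 - 42) = 42685 - 21*(-49) = 42685 - 1*(-1029) = 42685 + 1029 = 43714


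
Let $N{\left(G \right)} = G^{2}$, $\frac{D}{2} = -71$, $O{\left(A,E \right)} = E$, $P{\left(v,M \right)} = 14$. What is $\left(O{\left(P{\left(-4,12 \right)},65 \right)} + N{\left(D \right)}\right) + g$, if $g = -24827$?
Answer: $-4598$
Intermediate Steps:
$D = -142$ ($D = 2 \left(-71\right) = -142$)
$\left(O{\left(P{\left(-4,12 \right)},65 \right)} + N{\left(D \right)}\right) + g = \left(65 + \left(-142\right)^{2}\right) - 24827 = \left(65 + 20164\right) - 24827 = 20229 - 24827 = -4598$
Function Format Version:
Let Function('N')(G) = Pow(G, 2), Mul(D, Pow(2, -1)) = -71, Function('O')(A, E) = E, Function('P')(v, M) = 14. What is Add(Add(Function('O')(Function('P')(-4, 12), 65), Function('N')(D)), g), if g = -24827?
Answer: -4598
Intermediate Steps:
D = -142 (D = Mul(2, -71) = -142)
Add(Add(Function('O')(Function('P')(-4, 12), 65), Function('N')(D)), g) = Add(Add(65, Pow(-142, 2)), -24827) = Add(Add(65, 20164), -24827) = Add(20229, -24827) = -4598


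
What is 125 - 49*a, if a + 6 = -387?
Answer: 19382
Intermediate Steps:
a = -393 (a = -6 - 387 = -393)
125 - 49*a = 125 - 49*(-393) = 125 + 19257 = 19382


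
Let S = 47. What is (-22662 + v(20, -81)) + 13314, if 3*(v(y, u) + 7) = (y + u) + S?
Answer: -28079/3 ≈ -9359.7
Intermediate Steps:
v(y, u) = 26/3 + u/3 + y/3 (v(y, u) = -7 + ((y + u) + 47)/3 = -7 + ((u + y) + 47)/3 = -7 + (47 + u + y)/3 = -7 + (47/3 + u/3 + y/3) = 26/3 + u/3 + y/3)
(-22662 + v(20, -81)) + 13314 = (-22662 + (26/3 + (⅓)*(-81) + (⅓)*20)) + 13314 = (-22662 + (26/3 - 27 + 20/3)) + 13314 = (-22662 - 35/3) + 13314 = -68021/3 + 13314 = -28079/3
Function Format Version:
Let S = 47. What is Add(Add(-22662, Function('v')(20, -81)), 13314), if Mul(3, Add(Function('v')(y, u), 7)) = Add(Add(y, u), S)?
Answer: Rational(-28079, 3) ≈ -9359.7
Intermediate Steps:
Function('v')(y, u) = Add(Rational(26, 3), Mul(Rational(1, 3), u), Mul(Rational(1, 3), y)) (Function('v')(y, u) = Add(-7, Mul(Rational(1, 3), Add(Add(y, u), 47))) = Add(-7, Mul(Rational(1, 3), Add(Add(u, y), 47))) = Add(-7, Mul(Rational(1, 3), Add(47, u, y))) = Add(-7, Add(Rational(47, 3), Mul(Rational(1, 3), u), Mul(Rational(1, 3), y))) = Add(Rational(26, 3), Mul(Rational(1, 3), u), Mul(Rational(1, 3), y)))
Add(Add(-22662, Function('v')(20, -81)), 13314) = Add(Add(-22662, Add(Rational(26, 3), Mul(Rational(1, 3), -81), Mul(Rational(1, 3), 20))), 13314) = Add(Add(-22662, Add(Rational(26, 3), -27, Rational(20, 3))), 13314) = Add(Add(-22662, Rational(-35, 3)), 13314) = Add(Rational(-68021, 3), 13314) = Rational(-28079, 3)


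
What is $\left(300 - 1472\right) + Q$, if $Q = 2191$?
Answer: $1019$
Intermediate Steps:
$\left(300 - 1472\right) + Q = \left(300 - 1472\right) + 2191 = -1172 + 2191 = 1019$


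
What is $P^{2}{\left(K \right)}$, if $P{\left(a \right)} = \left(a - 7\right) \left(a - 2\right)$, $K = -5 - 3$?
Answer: $22500$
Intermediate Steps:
$K = -8$
$P{\left(a \right)} = \left(-7 + a\right) \left(-2 + a\right)$
$P^{2}{\left(K \right)} = \left(14 + \left(-8\right)^{2} - -72\right)^{2} = \left(14 + 64 + 72\right)^{2} = 150^{2} = 22500$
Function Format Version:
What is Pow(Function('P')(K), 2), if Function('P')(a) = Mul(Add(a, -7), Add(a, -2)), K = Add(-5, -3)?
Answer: 22500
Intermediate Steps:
K = -8
Function('P')(a) = Mul(Add(-7, a), Add(-2, a))
Pow(Function('P')(K), 2) = Pow(Add(14, Pow(-8, 2), Mul(-9, -8)), 2) = Pow(Add(14, 64, 72), 2) = Pow(150, 2) = 22500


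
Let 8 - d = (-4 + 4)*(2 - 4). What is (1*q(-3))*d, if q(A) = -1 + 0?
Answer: -8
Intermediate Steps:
q(A) = -1
d = 8 (d = 8 - (-4 + 4)*(2 - 4) = 8 - 0*(-2) = 8 - 1*0 = 8 + 0 = 8)
(1*q(-3))*d = (1*(-1))*8 = -1*8 = -8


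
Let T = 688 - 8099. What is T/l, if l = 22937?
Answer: -7411/22937 ≈ -0.32310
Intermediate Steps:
T = -7411
T/l = -7411/22937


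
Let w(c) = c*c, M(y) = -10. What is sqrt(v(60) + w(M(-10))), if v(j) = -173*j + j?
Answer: 2*I*sqrt(2555) ≈ 101.09*I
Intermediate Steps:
v(j) = -172*j
w(c) = c**2
sqrt(v(60) + w(M(-10))) = sqrt(-172*60 + (-10)**2) = sqrt(-10320 + 100) = sqrt(-10220) = 2*I*sqrt(2555)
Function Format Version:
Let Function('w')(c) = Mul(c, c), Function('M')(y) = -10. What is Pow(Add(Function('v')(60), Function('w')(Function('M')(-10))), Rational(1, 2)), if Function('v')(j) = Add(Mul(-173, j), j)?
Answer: Mul(2, I, Pow(2555, Rational(1, 2))) ≈ Mul(101.09, I)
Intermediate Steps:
Function('v')(j) = Mul(-172, j)
Function('w')(c) = Pow(c, 2)
Pow(Add(Function('v')(60), Function('w')(Function('M')(-10))), Rational(1, 2)) = Pow(Add(Mul(-172, 60), Pow(-10, 2)), Rational(1, 2)) = Pow(Add(-10320, 100), Rational(1, 2)) = Pow(-10220, Rational(1, 2)) = Mul(2, I, Pow(2555, Rational(1, 2)))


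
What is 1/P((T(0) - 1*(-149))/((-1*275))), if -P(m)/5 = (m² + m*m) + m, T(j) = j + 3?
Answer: -15125/4408 ≈ -3.4313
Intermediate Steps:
T(j) = 3 + j
P(m) = -10*m² - 5*m (P(m) = -5*((m² + m*m) + m) = -5*((m² + m²) + m) = -5*(2*m² + m) = -5*(m + 2*m²) = -10*m² - 5*m)
1/P((T(0) - 1*(-149))/((-1*275))) = 1/(-5*((3 + 0) - 1*(-149))/((-1*275))*(1 + 2*(((3 + 0) - 1*(-149))/((-1*275))))) = 1/(-5*(3 + 149)/(-275)*(1 + 2*((3 + 149)/(-275)))) = 1/(-5*152*(-1/275)*(1 + 2*(152*(-1/275)))) = 1/(-5*(-152/275)*(1 + 2*(-152/275))) = 1/(-5*(-152/275)*(1 - 304/275)) = 1/(-5*(-152/275)*(-29/275)) = 1/(-4408/15125) = -15125/4408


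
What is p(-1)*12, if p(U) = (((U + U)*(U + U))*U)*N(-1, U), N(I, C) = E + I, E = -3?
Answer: 192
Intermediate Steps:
N(I, C) = -3 + I
p(U) = -16*U**3 (p(U) = (((U + U)*(U + U))*U)*(-3 - 1) = (((2*U)*(2*U))*U)*(-4) = ((4*U**2)*U)*(-4) = (4*U**3)*(-4) = -16*U**3)
p(-1)*12 = -16*(-1)**3*12 = -16*(-1)*12 = 16*12 = 192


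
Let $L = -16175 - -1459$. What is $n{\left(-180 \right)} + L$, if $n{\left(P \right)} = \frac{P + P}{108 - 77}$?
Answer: $- \frac{456556}{31} \approx -14728.0$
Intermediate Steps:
$n{\left(P \right)} = \frac{2 P}{31}$
$L = -14716$ ($L = -16175 + 1459 = -14716$)
$n{\left(-180 \right)} + L = \frac{2}{31} \left(-180\right) - 14716 = - \frac{360}{31} - 14716 = - \frac{456556}{31}$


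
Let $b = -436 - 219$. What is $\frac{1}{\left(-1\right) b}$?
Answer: $\frac{1}{655} \approx 0.0015267$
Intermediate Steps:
$b = -655$ ($b = -436 - 219 = -655$)
$\frac{1}{\left(-1\right) b} = \frac{1}{\left(-1\right) \left(-655\right)} = \frac{1}{655}$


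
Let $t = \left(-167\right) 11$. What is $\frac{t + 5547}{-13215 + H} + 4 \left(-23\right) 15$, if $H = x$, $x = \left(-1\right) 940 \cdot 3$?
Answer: $- \frac{4426402}{3207} \approx -1380.2$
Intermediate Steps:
$t = -1837$
$x = -2820$ ($x = \left(-940\right) 3 = -2820$)
$H = -2820$
$\frac{t + 5547}{-13215 + H} + 4 \left(-23\right) 15 = \frac{-1837 + 5547}{-13215 - 2820} + 4 \left(-23\right) 15 = \frac{3710}{-16035} - 1380 = 3710 \left(- \frac{1}{16035}\right) - 1380 = - \frac{742}{3207} - 1380 = - \frac{4426402}{3207}$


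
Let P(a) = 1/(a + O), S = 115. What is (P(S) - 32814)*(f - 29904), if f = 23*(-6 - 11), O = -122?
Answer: 6958731205/7 ≈ 9.9410e+8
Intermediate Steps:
f = -391 (f = 23*(-17) = -391)
P(a) = 1/(-122 + a) (P(a) = 1/(a - 122) = 1/(-122 + a))
(P(S) - 32814)*(f - 29904) = (1/(-122 + 115) - 32814)*(-391 - 29904) = (1/(-7) - 32814)*(-30295) = (-⅐ - 32814)*(-30295) = -229699/7*(-30295) = 6958731205/7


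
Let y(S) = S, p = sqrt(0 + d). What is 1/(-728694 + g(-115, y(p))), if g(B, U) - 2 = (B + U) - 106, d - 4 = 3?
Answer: -728913/531314161562 - sqrt(7)/531314161562 ≈ -1.3719e-6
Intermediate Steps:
d = 7 (d = 4 + 3 = 7)
p = sqrt(7) (p = sqrt(0 + 7) = sqrt(7) ≈ 2.6458)
g(B, U) = -104 + B + U (g(B, U) = 2 + ((B + U) - 106) = 2 + (-106 + B + U) = -104 + B + U)
1/(-728694 + g(-115, y(p))) = 1/(-728694 + (-104 - 115 + sqrt(7))) = 1/(-728694 + (-219 + sqrt(7))) = 1/(-728913 + sqrt(7))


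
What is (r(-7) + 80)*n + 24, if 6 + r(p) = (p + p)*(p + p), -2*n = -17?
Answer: 2319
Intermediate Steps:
n = 17/2 (n = -½*(-17) = 17/2 ≈ 8.5000)
r(p) = -6 + 4*p² (r(p) = -6 + (p + p)*(p + p) = -6 + (2*p)*(2*p) = -6 + 4*p²)
(r(-7) + 80)*n + 24 = ((-6 + 4*(-7)²) + 80)*(17/2) + 24 = ((-6 + 4*49) + 80)*(17/2) + 24 = ((-6 + 196) + 80)*(17/2) + 24 = (190 + 80)*(17/2) + 24 = 270*(17/2) + 24 = 2295 + 24 = 2319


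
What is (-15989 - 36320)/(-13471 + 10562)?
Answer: 52309/2909 ≈ 17.982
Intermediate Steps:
(-15989 - 36320)/(-13471 + 10562) = -52309/(-2909) = -52309*(-1/2909) = 52309/2909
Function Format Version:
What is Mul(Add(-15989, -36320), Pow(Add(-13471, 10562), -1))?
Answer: Rational(52309, 2909) ≈ 17.982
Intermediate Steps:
Mul(Add(-15989, -36320), Pow(Add(-13471, 10562), -1)) = Mul(-52309, Pow(-2909, -1)) = Mul(-52309, Rational(-1, 2909)) = Rational(52309, 2909)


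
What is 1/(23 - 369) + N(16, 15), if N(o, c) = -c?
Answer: -5191/346 ≈ -15.003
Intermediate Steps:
1/(23 - 369) + N(16, 15) = 1/(23 - 369) - 1*15 = 1/(-346) - 15 = -1/346 - 15 = -5191/346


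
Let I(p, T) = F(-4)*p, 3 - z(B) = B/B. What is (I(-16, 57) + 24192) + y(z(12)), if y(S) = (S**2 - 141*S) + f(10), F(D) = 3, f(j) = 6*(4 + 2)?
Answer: 23902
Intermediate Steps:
f(j) = 36 (f(j) = 6*6 = 36)
z(B) = 2 (z(B) = 3 - B/B = 3 - 1*1 = 3 - 1 = 2)
y(S) = 36 + S**2 - 141*S (y(S) = (S**2 - 141*S) + 36 = 36 + S**2 - 141*S)
I(p, T) = 3*p
(I(-16, 57) + 24192) + y(z(12)) = (3*(-16) + 24192) + (36 + 2**2 - 141*2) = (-48 + 24192) + (36 + 4 - 282) = 24144 - 242 = 23902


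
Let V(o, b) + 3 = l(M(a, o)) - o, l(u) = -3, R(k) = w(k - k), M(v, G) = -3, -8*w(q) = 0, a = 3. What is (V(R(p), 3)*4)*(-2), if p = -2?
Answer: 48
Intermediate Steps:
w(q) = 0 (w(q) = -1/8*0 = 0)
R(k) = 0
V(o, b) = -6 - o (V(o, b) = -3 + (-3 - o) = -6 - o)
(V(R(p), 3)*4)*(-2) = ((-6 - 1*0)*4)*(-2) = ((-6 + 0)*4)*(-2) = -6*4*(-2) = -24*(-2) = 48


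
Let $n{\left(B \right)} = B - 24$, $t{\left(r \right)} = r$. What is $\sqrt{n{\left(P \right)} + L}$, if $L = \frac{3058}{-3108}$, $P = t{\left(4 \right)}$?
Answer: $\frac{i \sqrt{50674386}}{1554} \approx 4.5808 i$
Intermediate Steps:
$P = 4$
$L = - \frac{1529}{1554}$ ($L = 3058 \left(- \frac{1}{3108}\right) = - \frac{1529}{1554} \approx -0.98391$)
$n{\left(B \right)} = -24 + B$ ($n{\left(B \right)} = B - 24 = -24 + B$)
$\sqrt{n{\left(P \right)} + L} = \sqrt{\left(-24 + 4\right) - \frac{1529}{1554}} = \sqrt{-20 - \frac{1529}{1554}} = \sqrt{- \frac{32609}{1554}} = \frac{i \sqrt{50674386}}{1554}$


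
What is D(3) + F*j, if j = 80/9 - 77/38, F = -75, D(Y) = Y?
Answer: -58333/114 ≈ -511.69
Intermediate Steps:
j = 2347/342 (j = 80*(1/9) - 77*1/38 = 80/9 - 77/38 = 2347/342 ≈ 6.8626)
D(3) + F*j = 3 - 75*2347/342 = 3 - 58675/114 = -58333/114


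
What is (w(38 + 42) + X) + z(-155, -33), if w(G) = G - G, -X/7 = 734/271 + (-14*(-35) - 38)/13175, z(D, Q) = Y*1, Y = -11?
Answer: -107825269/3570425 ≈ -30.200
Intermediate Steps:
z(D, Q) = -11 (z(D, Q) = -11*1 = -11)
X = -68550594/3570425 (X = -7*(734/271 + (-14*(-35) - 38)/13175) = -7*(734*(1/271) + (490 - 38)*(1/13175)) = -7*(734/271 + 452*(1/13175)) = -7*(734/271 + 452/13175) = -7*9792942/3570425 = -68550594/3570425 ≈ -19.200)
w(G) = 0
(w(38 + 42) + X) + z(-155, -33) = (0 - 68550594/3570425) - 11 = -68550594/3570425 - 11 = -107825269/3570425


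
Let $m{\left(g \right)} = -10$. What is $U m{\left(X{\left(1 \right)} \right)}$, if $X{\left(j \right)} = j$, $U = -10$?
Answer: $100$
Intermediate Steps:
$U m{\left(X{\left(1 \right)} \right)} = \left(-10\right) \left(-10\right) = 100$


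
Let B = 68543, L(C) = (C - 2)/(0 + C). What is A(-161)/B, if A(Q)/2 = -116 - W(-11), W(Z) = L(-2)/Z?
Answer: -2548/753973 ≈ -0.0033794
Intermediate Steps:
L(C) = (-2 + C)/C
W(Z) = 2/Z (W(Z) = ((-2 - 2)/(-2))/Z = (-½*(-4))/Z = 2/Z)
A(Q) = -2548/11 (A(Q) = 2*(-116 - 2/(-11)) = 2*(-116 - 2*(-1)/11) = 2*(-116 - 1*(-2/11)) = 2*(-116 + 2/11) = 2*(-1274/11) = -2548/11)
A(-161)/B = -2548/11/68543 = -2548/11*1/68543 = -2548/753973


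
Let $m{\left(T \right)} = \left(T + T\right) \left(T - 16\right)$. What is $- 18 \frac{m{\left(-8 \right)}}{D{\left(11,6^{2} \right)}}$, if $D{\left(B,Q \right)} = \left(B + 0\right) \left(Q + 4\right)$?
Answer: $- \frac{864}{55} \approx -15.709$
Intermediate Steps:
$m{\left(T \right)} = 2 T \left(-16 + T\right)$
$D{\left(B,Q \right)} = B \left(4 + Q\right)$
$- 18 \frac{m{\left(-8 \right)}}{D{\left(11,6^{2} \right)}} = - 18 \frac{2 \left(-8\right) \left(-16 - 8\right)}{11 \left(4 + 6^{2}\right)} = - 18 \frac{2 \left(-8\right) \left(-24\right)}{11 \left(4 + 36\right)} = - 18 \frac{384}{11 \cdot 40} = - 18 \cdot \frac{384}{440} = - 18 \cdot 384 \cdot \frac{1}{440} = \left(-18\right) \frac{48}{55} = - \frac{864}{55}$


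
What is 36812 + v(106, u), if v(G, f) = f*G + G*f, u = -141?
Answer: 6920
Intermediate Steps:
v(G, f) = 2*G*f (v(G, f) = G*f + G*f = 2*G*f)
36812 + v(106, u) = 36812 + 2*106*(-141) = 36812 - 29892 = 6920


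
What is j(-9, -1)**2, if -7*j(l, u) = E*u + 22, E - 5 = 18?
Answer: 1/49 ≈ 0.020408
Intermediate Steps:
E = 23 (E = 5 + 18 = 23)
j(l, u) = -22/7 - 23*u/7 (j(l, u) = -(23*u + 22)/7 = -(22 + 23*u)/7 = -22/7 - 23*u/7)
j(-9, -1)**2 = (-22/7 - 23/7*(-1))**2 = (-22/7 + 23/7)**2 = (1/7)**2 = 1/49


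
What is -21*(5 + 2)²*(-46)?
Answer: 47334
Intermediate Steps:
-21*(5 + 2)²*(-46) = -21*7²*(-46) = -21*49*(-46) = -1029*(-46) = 47334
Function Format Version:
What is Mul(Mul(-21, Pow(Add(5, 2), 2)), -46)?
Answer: 47334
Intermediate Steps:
Mul(Mul(-21, Pow(Add(5, 2), 2)), -46) = Mul(Mul(-21, Pow(7, 2)), -46) = Mul(Mul(-21, 49), -46) = Mul(-1029, -46) = 47334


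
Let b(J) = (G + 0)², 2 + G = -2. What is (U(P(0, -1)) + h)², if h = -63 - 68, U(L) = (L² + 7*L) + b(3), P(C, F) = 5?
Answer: 3025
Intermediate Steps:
G = -4 (G = -2 - 2 = -4)
b(J) = 16 (b(J) = (-4 + 0)² = (-4)² = 16)
U(L) = 16 + L² + 7*L (U(L) = (L² + 7*L) + 16 = 16 + L² + 7*L)
h = -131
(U(P(0, -1)) + h)² = ((16 + 5² + 7*5) - 131)² = ((16 + 25 + 35) - 131)² = (76 - 131)² = (-55)² = 3025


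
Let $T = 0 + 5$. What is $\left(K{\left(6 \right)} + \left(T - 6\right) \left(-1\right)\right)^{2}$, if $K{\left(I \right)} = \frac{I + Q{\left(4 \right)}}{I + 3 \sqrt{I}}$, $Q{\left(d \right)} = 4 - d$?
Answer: $\frac{\left(4 + \sqrt{6}\right)^{2}}{\left(2 + \sqrt{6}\right)^{2}} \approx 2.101$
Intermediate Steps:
$K{\left(I \right)} = \frac{I}{I + 3 \sqrt{I}}$ ($K{\left(I \right)} = \frac{I + \left(4 - 4\right)}{I + 3 \sqrt{I}} = \frac{I + 0}{I + 3 \sqrt{I}} = \frac{I}{I + 3 \sqrt{I}}$)
$T = 5$
$\left(K{\left(6 \right)} + \left(T - 6\right) \left(-1\right)\right)^{2} = \left(\frac{6}{6 + 3 \sqrt{6}} + \left(5 - 6\right) \left(-1\right)\right)^{2} = \left(\frac{6}{6 + 3 \sqrt{6}} - -1\right)^{2} = \left(\frac{6}{6 + 3 \sqrt{6}} + 1\right)^{2} = \left(1 + \frac{6}{6 + 3 \sqrt{6}}\right)^{2}$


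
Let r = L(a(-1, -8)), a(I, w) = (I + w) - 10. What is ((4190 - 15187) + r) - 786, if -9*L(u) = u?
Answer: -106028/9 ≈ -11781.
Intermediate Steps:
a(I, w) = -10 + I + w
L(u) = -u/9
r = 19/9 (r = -(-10 - 1 - 8)/9 = -⅑*(-19) = 19/9 ≈ 2.1111)
((4190 - 15187) + r) - 786 = ((4190 - 15187) + 19/9) - 786 = (-10997 + 19/9) - 786 = -98954/9 - 786 = -106028/9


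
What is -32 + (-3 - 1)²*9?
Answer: 112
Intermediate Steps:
-32 + (-3 - 1)²*9 = -32 + (-4)²*9 = -32 + 16*9 = -32 + 144 = 112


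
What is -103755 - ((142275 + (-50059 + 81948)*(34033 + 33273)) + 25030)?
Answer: -2146592094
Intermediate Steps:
-103755 - ((142275 + (-50059 + 81948)*(34033 + 33273)) + 25030) = -103755 - ((142275 + 31889*67306) + 25030) = -103755 - ((142275 + 2146321034) + 25030) = -103755 - (2146463309 + 25030) = -103755 - 1*2146488339 = -103755 - 2146488339 = -2146592094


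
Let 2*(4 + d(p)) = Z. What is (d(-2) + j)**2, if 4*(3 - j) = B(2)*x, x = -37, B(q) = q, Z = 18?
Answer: 2809/4 ≈ 702.25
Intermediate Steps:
d(p) = 5 (d(p) = -4 + (1/2)*18 = -4 + 9 = 5)
j = 43/2 (j = 3 - (-37)/2 = 3 - 1/4*(-74) = 3 + 37/2 = 43/2 ≈ 21.500)
(d(-2) + j)**2 = (5 + 43/2)**2 = (53/2)**2 = 2809/4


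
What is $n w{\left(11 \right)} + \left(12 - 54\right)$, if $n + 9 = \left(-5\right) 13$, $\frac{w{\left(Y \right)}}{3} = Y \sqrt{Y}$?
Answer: $-42 - 2442 \sqrt{11} \approx -8141.2$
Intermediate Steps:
$w{\left(Y \right)} = 3 Y^{\frac{3}{2}}$ ($w{\left(Y \right)} = 3 Y \sqrt{Y} = 3 Y^{\frac{3}{2}}$)
$n = -74$ ($n = -9 - 65 = -74$)
$n w{\left(11 \right)} + \left(12 - 54\right) = - 74 \cdot 3 \cdot 11^{\frac{3}{2}} + \left(12 - 54\right) = - 74 \cdot 3 \cdot 11 \sqrt{11} + \left(12 - 54\right) = - 74 \cdot 33 \sqrt{11} - 42 = - 2442 \sqrt{11} - 42 = -42 - 2442 \sqrt{11}$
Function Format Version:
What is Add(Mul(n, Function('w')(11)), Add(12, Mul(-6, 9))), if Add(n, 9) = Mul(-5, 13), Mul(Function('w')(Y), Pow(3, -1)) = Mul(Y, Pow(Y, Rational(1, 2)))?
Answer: Add(-42, Mul(-2442, Pow(11, Rational(1, 2)))) ≈ -8141.2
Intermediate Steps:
Function('w')(Y) = Mul(3, Pow(Y, Rational(3, 2))) (Function('w')(Y) = Mul(3, Mul(Y, Pow(Y, Rational(1, 2)))) = Mul(3, Pow(Y, Rational(3, 2))))
n = -74 (n = Add(-9, Mul(-5, 13)) = Add(-9, -65) = -74)
Add(Mul(n, Function('w')(11)), Add(12, Mul(-6, 9))) = Add(Mul(-74, Mul(3, Pow(11, Rational(3, 2)))), Add(12, Mul(-6, 9))) = Add(Mul(-74, Mul(3, Mul(11, Pow(11, Rational(1, 2))))), Add(12, -54)) = Add(Mul(-74, Mul(33, Pow(11, Rational(1, 2)))), -42) = Add(Mul(-2442, Pow(11, Rational(1, 2))), -42) = Add(-42, Mul(-2442, Pow(11, Rational(1, 2))))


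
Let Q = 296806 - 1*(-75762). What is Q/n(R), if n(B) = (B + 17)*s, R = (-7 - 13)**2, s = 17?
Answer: 372568/7089 ≈ 52.556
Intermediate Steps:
R = 400 (R = (-20)**2 = 400)
n(B) = 289 + 17*B (n(B) = (B + 17)*17 = (17 + B)*17 = 289 + 17*B)
Q = 372568 (Q = 296806 + 75762 = 372568)
Q/n(R) = 372568/(289 + 17*400) = 372568/(289 + 6800) = 372568/7089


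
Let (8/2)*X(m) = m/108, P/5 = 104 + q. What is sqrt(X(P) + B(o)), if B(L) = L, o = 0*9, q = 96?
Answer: 5*sqrt(30)/18 ≈ 1.5215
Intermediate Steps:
P = 1000 (P = 5*(104 + 96) = 5*200 = 1000)
o = 0
X(m) = m/432 (X(m) = (m/108)/4 = m/432)
sqrt(X(P) + B(o)) = sqrt((1/432)*1000 + 0) = sqrt(125/54 + 0) = sqrt(125/54) = 5*sqrt(30)/18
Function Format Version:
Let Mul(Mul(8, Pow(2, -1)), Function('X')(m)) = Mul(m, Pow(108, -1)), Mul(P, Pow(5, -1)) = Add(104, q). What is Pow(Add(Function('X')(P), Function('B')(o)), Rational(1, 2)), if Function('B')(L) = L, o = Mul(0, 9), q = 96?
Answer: Mul(Rational(5, 18), Pow(30, Rational(1, 2))) ≈ 1.5215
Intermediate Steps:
P = 1000 (P = Mul(5, Add(104, 96)) = Mul(5, 200) = 1000)
o = 0
Function('X')(m) = Mul(Rational(1, 432), m) (Function('X')(m) = Mul(Rational(1, 4), Mul(m, Pow(108, -1))) = Mul(Rational(1, 4), Mul(m, Rational(1, 108))) = Mul(Rational(1, 4), Mul(Rational(1, 108), m)) = Mul(Rational(1, 432), m))
Pow(Add(Function('X')(P), Function('B')(o)), Rational(1, 2)) = Pow(Add(Mul(Rational(1, 432), 1000), 0), Rational(1, 2)) = Pow(Add(Rational(125, 54), 0), Rational(1, 2)) = Pow(Rational(125, 54), Rational(1, 2)) = Mul(Rational(5, 18), Pow(30, Rational(1, 2)))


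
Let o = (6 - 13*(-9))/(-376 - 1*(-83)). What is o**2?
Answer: 15129/85849 ≈ 0.17623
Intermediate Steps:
o = -123/293 (o = (6 + 117)/(-376 + 83) = 123/(-293) = 123*(-1/293) = -123/293 ≈ -0.41980)
o**2 = (-123/293)**2 = 15129/85849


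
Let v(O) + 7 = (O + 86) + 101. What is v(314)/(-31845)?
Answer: -494/31845 ≈ -0.015513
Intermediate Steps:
v(O) = 180 + O (v(O) = -7 + ((O + 86) + 101) = -7 + ((86 + O) + 101) = -7 + (187 + O) = 180 + O)
v(314)/(-31845) = (180 + 314)/(-31845) = 494*(-1/31845) = -494/31845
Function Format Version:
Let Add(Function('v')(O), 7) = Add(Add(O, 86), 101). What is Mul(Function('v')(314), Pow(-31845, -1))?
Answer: Rational(-494, 31845) ≈ -0.015513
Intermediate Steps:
Function('v')(O) = Add(180, O) (Function('v')(O) = Add(-7, Add(Add(O, 86), 101)) = Add(-7, Add(Add(86, O), 101)) = Add(-7, Add(187, O)) = Add(180, O))
Mul(Function('v')(314), Pow(-31845, -1)) = Mul(Add(180, 314), Pow(-31845, -1)) = Mul(494, Rational(-1, 31845)) = Rational(-494, 31845)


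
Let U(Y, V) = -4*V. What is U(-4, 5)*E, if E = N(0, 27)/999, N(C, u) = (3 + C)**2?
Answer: -20/111 ≈ -0.18018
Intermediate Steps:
E = 1/111 (E = (3 + 0)**2/999 = 3**2*(1/999) = 9*(1/999) = 1/111 ≈ 0.0090090)
U(-4, 5)*E = -4*5*(1/111) = -20*1/111 = -20/111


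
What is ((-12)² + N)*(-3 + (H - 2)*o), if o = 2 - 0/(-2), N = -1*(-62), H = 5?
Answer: 618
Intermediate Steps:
N = 62
o = 2 (o = 2 - 0*(-1)/2 = 2 - 1*0 = 2 + 0 = 2)
((-12)² + N)*(-3 + (H - 2)*o) = ((-12)² + 62)*(-3 + (5 - 2)*2) = (144 + 62)*(-3 + 3*2) = 206*(-3 + 6) = 206*3 = 618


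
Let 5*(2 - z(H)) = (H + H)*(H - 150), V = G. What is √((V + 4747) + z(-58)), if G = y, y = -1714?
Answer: I*√44765/5 ≈ 42.315*I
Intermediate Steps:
G = -1714
V = -1714
z(H) = 2 - 2*H*(-150 + H)/5 (z(H) = 2 - (H + H)*(H - 150)/5 = 2 - 2*H*(-150 + H)/5)
√((V + 4747) + z(-58)) = √((-1714 + 4747) + (2 + 60*(-58) - ⅖*(-58)²)) = √(3033 + (2 - 3480 - ⅖*3364)) = √(3033 + (2 - 3480 - 6728/5)) = √(3033 - 24118/5) = √(-8953/5) = I*√44765/5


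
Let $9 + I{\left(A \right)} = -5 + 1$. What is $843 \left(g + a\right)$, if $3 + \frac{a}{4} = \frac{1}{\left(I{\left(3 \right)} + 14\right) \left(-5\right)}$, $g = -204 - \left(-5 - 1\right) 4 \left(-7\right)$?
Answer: $- \frac{1621932}{5} \approx -3.2439 \cdot 10^{5}$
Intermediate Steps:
$g = -372$ ($g = -204 - \left(-6\right) 4 \left(-7\right) = -204 - \left(-24\right) \left(-7\right) = -204 - 168 = -372$)
$I{\left(A \right)} = -13$ ($I{\left(A \right)} = -9 + \left(-5 + 1\right) = -9 - 4 = -13$)
$a = - \frac{64}{5}$ ($a = -12 + \frac{4}{\left(-13 + 14\right) \left(-5\right)} = -12 + \frac{4}{1 \left(-5\right)} = -12 + \frac{4}{-5} = -12 + 4 \left(- \frac{1}{5}\right) = -12 - \frac{4}{5} = - \frac{64}{5} \approx -12.8$)
$843 \left(g + a\right) = 843 \left(-372 - \frac{64}{5}\right) = 843 \left(- \frac{1924}{5}\right) = - \frac{1621932}{5}$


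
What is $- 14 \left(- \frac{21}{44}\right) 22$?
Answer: $147$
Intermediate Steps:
$- 14 \left(- \frac{21}{44}\right) 22 = - 14 \left(\left(-21\right) \frac{1}{44}\right) 22 = \left(-14\right) \left(- \frac{21}{44}\right) 22 = \frac{147}{22} \cdot 22 = 147$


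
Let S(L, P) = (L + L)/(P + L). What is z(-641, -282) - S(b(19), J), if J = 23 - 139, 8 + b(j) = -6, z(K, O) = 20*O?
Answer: -366614/65 ≈ -5640.2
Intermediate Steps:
b(j) = -14 (b(j) = -8 - 6 = -14)
J = -116
S(L, P) = 2*L/(L + P) (S(L, P) = (2*L)/(L + P) = 2*L/(L + P))
z(-641, -282) - S(b(19), J) = 20*(-282) - 2*(-14)/(-14 - 116) = -5640 - 2*(-14)/(-130) = -5640 - 2*(-14)*(-1)/130 = -5640 - 1*14/65 = -5640 - 14/65 = -366614/65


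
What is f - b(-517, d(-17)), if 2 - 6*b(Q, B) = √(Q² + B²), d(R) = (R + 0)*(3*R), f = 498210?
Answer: 1494629/3 + √1018978/6 ≈ 4.9838e+5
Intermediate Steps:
d(R) = 3*R² (d(R) = R*(3*R) = 3*R²)
b(Q, B) = ⅓ - √(B² + Q²)/6 (b(Q, B) = ⅓ - √(Q² + B²)/6 = ⅓ - √(B² + Q²)/6)
f - b(-517, d(-17)) = 498210 - (⅓ - √((3*(-17)²)² + (-517)²)/6) = 498210 - (⅓ - √((3*289)² + 267289)/6) = 498210 - (⅓ - √(867² + 267289)/6) = 498210 - (⅓ - √(751689 + 267289)/6) = 498210 - (⅓ - √1018978/6) = 498210 + (-⅓ + √1018978/6) = 1494629/3 + √1018978/6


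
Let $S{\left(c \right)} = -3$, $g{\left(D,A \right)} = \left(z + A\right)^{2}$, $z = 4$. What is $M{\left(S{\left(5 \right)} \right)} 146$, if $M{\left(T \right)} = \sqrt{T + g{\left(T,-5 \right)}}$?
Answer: $146 i \sqrt{2} \approx 206.48 i$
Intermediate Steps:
$g{\left(D,A \right)} = \left(4 + A\right)^{2}$
$M{\left(T \right)} = \sqrt{1 + T}$ ($M{\left(T \right)} = \sqrt{T + \left(4 - 5\right)^{2}} = \sqrt{T + \left(-1\right)^{2}} = \sqrt{T + 1} = \sqrt{1 + T}$)
$M{\left(S{\left(5 \right)} \right)} 146 = \sqrt{1 - 3} \cdot 146 = \sqrt{-2} \cdot 146 = i \sqrt{2} \cdot 146 = 146 i \sqrt{2}$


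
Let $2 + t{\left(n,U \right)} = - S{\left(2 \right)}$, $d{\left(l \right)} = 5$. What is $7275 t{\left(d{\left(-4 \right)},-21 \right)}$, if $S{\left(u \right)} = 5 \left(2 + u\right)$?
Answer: $-160050$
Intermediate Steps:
$S{\left(u \right)} = 10 + 5 u$
$t{\left(n,U \right)} = -22$ ($t{\left(n,U \right)} = -2 - \left(10 + 5 \cdot 2\right) = -2 - \left(10 + 10\right) = -2 - 20 = -22$)
$7275 t{\left(d{\left(-4 \right)},-21 \right)} = 7275 \left(-22\right) = -160050$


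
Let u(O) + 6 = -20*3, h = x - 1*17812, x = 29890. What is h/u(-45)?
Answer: -183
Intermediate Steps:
h = 12078 (h = 29890 - 1*17812 = 29890 - 17812 = 12078)
u(O) = -66 (u(O) = -6 - 20*3 = -6 - 60 = -66)
h/u(-45) = 12078/(-66) = 12078*(-1/66) = -183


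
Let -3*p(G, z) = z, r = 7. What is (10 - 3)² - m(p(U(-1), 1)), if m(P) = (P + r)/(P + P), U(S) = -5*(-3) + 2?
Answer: 59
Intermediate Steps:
U(S) = 17 (U(S) = 15 + 2 = 17)
p(G, z) = -z/3
m(P) = (7 + P)/(2*P) (m(P) = (P + 7)/(P + P) = (7 + P)/((2*P)) = (7 + P)*(1/(2*P)) = (7 + P)/(2*P))
(10 - 3)² - m(p(U(-1), 1)) = (10 - 3)² - (7 - ⅓*1)/(2*((-⅓*1))) = 7² - (7 - ⅓)/(2*(-⅓)) = 49 - (-3)*20/(2*3) = 49 - 1*(-10) = 49 + 10 = 59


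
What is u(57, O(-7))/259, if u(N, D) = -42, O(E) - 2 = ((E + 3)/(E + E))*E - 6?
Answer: -6/37 ≈ -0.16216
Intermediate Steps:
O(E) = -5/2 + E/2 (O(E) = 2 + (((E + 3)/(E + E))*E - 6) = 2 + (((3 + E)/((2*E)))*E - 6) = 2 + (((3 + E)*(1/(2*E)))*E - 6) = 2 + (((3 + E)/(2*E))*E - 6) = 2 + ((3/2 + E/2) - 6) = 2 + (-9/2 + E/2) = -5/2 + E/2)
u(57, O(-7))/259 = -42/259 = -42*1/259 = -6/37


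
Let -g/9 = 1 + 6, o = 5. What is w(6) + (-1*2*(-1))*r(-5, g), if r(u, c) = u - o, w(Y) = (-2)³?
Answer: -28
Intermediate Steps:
g = -63 (g = -9*(1 + 6) = -9*7 = -63)
w(Y) = -8
r(u, c) = -5 + u (r(u, c) = u - 1*5 = u - 5 = -5 + u)
w(6) + (-1*2*(-1))*r(-5, g) = -8 + (-1*2*(-1))*(-5 - 5) = -8 - 2*(-1)*(-10) = -8 + 2*(-10) = -8 - 20 = -28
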